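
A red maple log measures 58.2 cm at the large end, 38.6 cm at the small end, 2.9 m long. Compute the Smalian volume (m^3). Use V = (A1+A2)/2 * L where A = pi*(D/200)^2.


Smalian: V = (A1 + A2)/2 * L,  A = pi*(D/200)^2
A1 = pi*(58.2/200)^2 = 0.266033 m^2
A2 = pi*(38.6/200)^2 = 0.117021 m^2
V = (0.266033+0.117021)/2*2.9 = 0.5554 m^3

0.5554


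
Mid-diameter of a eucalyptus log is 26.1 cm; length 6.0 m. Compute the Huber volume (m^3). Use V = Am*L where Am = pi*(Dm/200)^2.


Huber: V = Am * L,  Am = pi*(Dm/200)^2
Am = pi*(26.1/200)^2 = 0.053502 m^2
V = 0.053502*6.0 = 0.321 m^3

0.321


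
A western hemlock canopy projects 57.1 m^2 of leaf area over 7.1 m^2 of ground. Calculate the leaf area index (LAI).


Formula: LAI = total leaf area / ground area  (dimensionless)
LAI = 57.1 m^2 / 7.1 m^2
LAI = 8.04

8.04


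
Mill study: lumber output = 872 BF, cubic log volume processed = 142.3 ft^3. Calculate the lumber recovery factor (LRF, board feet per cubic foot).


Formula: LRF = Lumber Output (BF) / Log Input (ft^3)
LRF = 872 BF / 142.3 ft^3
LRF = 6.13 BF/ft^3

6.13


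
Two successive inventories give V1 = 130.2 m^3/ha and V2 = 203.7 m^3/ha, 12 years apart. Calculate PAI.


Formula: PAI = (V_T2 - V_T1) / (T2 - T1)
Volume increment = 203.7 - 130.2 = 73.5 m^3/ha
PAI = 73.5 / 12 = 6.13 m^3/ha/year

6.13


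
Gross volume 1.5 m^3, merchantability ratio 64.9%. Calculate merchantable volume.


Formula: MV = V_total * (merchantable_pct / 100)
Merchantable fraction = 64.9% / 100 = 0.649
MV = 1.5 m^3 * 0.649 = 0.974 m^3

0.974


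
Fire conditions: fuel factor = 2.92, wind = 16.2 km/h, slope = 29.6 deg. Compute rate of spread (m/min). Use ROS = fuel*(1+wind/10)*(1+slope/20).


Formula: ROS = fuel * (1 + wind/10) * (1 + slope/20)
Wind factor = 1 + 16.2/10 = 2.62
Slope factor = 1 + 29.6/20 = 2.48
ROS = 2.92 * 2.62 * 2.48 = 18.97 m/min

18.97


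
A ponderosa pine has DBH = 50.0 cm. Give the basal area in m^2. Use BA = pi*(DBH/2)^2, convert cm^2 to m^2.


Formula: BA = pi * (DBH/2)^2 / 10000  (cm^2 to m^2)
Radius = DBH/2 = 50.0/2 = 25.0 cm
BA = pi * 25.0^2 / 10000
   = 1963.4954 cm^2 / 10000
   = 0.1963 m^2

0.1963


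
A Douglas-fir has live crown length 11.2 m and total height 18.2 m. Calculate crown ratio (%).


Formula: Crown Ratio = (Crown Length / Total Height) * 100
CR = (11.2 m / 18.2 m) * 100
CR = 0.6154 * 100 = 61.5%

61.5


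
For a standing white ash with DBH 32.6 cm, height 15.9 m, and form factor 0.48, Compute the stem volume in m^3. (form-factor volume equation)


Formula: V = pi * (DBH/200)^2 * H * ff
Radius = DBH/200 = 32.6/200 = 0.163 m
Radius^2 = 0.163^2 = 0.026569 m^2
V = pi * 0.026569 * 15.9 * 0.48
V = 0.637 m^3

0.637


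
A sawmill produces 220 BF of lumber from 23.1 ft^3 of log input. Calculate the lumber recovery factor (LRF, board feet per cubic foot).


Formula: LRF = Lumber Output (BF) / Log Input (ft^3)
LRF = 220 BF / 23.1 ft^3
LRF = 9.52 BF/ft^3

9.52


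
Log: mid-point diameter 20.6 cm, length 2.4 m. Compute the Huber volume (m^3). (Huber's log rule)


Huber: V = Am * L,  Am = pi*(Dm/200)^2
Am = pi*(20.6/200)^2 = 0.033329 m^2
V = 0.033329*2.4 = 0.08 m^3

0.08


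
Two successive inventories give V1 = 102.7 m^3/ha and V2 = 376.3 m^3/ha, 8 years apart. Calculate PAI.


Formula: PAI = (V_T2 - V_T1) / (T2 - T1)
Volume increment = 376.3 - 102.7 = 273.6 m^3/ha
PAI = 273.6 / 8 = 34.2 m^3/ha/year

34.2


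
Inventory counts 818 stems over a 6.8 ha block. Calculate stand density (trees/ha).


Formula: Stand Density = N_trees / Area_ha
Density = 818 trees / 6.8 ha
Density = 120 trees/ha

120


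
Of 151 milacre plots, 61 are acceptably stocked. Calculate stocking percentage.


Formula: Stocking % = stocked plots / total plots * 100
Stocking = 61 / 151 * 100
Stocking = 0.404 * 100 = 40.4%

40.4


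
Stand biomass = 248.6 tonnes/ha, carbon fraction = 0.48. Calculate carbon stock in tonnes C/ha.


Formula: Carbon Stock = Biomass * Carbon Fraction
C = 248.6 t/ha * 0.48
C = 119.3 t C/ha

119.3


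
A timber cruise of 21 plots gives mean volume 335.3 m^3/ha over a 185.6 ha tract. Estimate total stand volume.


Formula: Total Volume = Mean Volume per ha * Total Area
Total Volume = 335.3 m^3/ha * 185.6 ha
Total Volume = 62232 m^3

62232


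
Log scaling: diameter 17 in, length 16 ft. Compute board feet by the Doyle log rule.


Doyle: BF = (D - 4)^2 * L / 16
Adjusted diameter = 17 - 4 = 13 in
(D-4)^2 = 13^2 = 169
BF = 169 * 16 / 16 = 169 BF

169


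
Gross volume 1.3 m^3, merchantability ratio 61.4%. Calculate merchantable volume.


Formula: MV = V_total * (merchantable_pct / 100)
Merchantable fraction = 61.4% / 100 = 0.614
MV = 1.3 m^3 * 0.614 = 0.798 m^3

0.798


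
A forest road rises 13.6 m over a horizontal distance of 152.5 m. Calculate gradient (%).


Formula: Gradient = rise / run * 100
Gradient = 13.6 / 152.5 * 100 = 8.9%

8.9


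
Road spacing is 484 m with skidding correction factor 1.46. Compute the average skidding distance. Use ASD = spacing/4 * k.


Formula: ASD = (spacing / 4) * correction
Uncorrected distance = spacing / 4 = 484 / 4 = 121 m
ASD = 121 * 1.46 = 177 m

177


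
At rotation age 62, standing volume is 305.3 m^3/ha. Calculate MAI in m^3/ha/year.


Formula: MAI = Total Volume / Stand Age
MAI = 305.3 m^3/ha / 62 years
MAI = 4.92 m^3/ha/year

4.92


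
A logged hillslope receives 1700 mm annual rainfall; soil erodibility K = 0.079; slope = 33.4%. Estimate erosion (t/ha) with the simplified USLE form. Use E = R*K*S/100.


Formula: E = R * K * S / 100  (simplified USLE)
R * K = 1700 * 0.079 = 134.3
E = 134.3 * 33.4 / 100 = 44.86 t/ha

44.86


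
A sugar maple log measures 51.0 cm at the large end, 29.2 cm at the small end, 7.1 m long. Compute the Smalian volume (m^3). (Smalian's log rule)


Smalian: V = (A1 + A2)/2 * L,  A = pi*(D/200)^2
A1 = pi*(51.0/200)^2 = 0.204282 m^2
A2 = pi*(29.2/200)^2 = 0.066966 m^2
V = (0.204282+0.066966)/2*7.1 = 0.9629 m^3

0.9629


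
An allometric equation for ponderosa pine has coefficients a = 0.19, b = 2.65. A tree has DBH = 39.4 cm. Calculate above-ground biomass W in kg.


Formula: W = a * DBH^b  (allometric power law)
DBH^b = 39.4^2.65 = 16906.9391
W = 0.19 * 16906.9391 = 3212.3 kg

3212.3


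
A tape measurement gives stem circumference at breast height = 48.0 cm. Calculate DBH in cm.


Formula: DBH = C / pi
DBH = 48.0 / pi
pi = 3.14159...
DBH = 15.3 cm

15.3


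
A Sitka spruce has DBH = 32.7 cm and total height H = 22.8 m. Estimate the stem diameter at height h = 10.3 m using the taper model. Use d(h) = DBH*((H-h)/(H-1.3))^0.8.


Taper: d(h) = DBH * ((H - h) / (H - 1.3))^0.8
Numerator = H - h = 22.8 - 10.3 = 12.5 m
Denominator = H - 1.3 = 22.8 - 1.3 = 21.5 m
Ratio = 12.5 / 21.5 = 0.5814
d = 32.7 * 0.5814^0.8 = 21.2 cm

21.2


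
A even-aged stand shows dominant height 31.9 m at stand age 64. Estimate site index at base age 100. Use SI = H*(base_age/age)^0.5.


Formula: SI = H_dom * (base_age / age)^0.5
Age ratio = 100 / 64 = 1.5625
sqrt(age_ratio) = 1.25
SI = 31.9 * 1.25 = 39.9 m

39.9


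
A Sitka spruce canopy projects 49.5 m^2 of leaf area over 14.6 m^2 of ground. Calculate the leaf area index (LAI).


Formula: LAI = total leaf area / ground area  (dimensionless)
LAI = 49.5 m^2 / 14.6 m^2
LAI = 3.39

3.39


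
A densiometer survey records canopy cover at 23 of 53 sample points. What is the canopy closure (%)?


Formula: Canopy closure = covered points / total points * 100
Closure = 23 / 53 * 100
Closure = 0.434 * 100 = 43.4%

43.4


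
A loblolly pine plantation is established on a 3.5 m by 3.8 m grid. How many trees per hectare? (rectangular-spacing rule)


Formula: TPH = 10000 m^2/ha / (spacing_x * spacing_y)
Area per tree = 3.5 m * 3.8 m = 13.3 m^2
TPH = 10000 / 13.3 = 752 trees/ha

752


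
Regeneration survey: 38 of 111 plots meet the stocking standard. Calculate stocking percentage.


Formula: Stocking % = stocked plots / total plots * 100
Stocking = 38 / 111 * 100
Stocking = 0.3423 * 100 = 34.2%

34.2


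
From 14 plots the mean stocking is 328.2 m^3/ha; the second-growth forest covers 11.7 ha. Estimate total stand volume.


Formula: Total Volume = Mean Volume per ha * Total Area
Total Volume = 328.2 m^3/ha * 11.7 ha
Total Volume = 3840 m^3

3840


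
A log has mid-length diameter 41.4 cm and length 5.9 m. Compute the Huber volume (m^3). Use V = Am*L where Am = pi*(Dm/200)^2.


Huber: V = Am * L,  Am = pi*(Dm/200)^2
Am = pi*(41.4/200)^2 = 0.134614 m^2
V = 0.134614*5.9 = 0.7942 m^3

0.7942


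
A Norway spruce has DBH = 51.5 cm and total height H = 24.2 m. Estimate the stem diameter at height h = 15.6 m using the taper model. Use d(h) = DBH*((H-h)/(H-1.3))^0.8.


Taper: d(h) = DBH * ((H - h) / (H - 1.3))^0.8
Numerator = H - h = 24.2 - 15.6 = 8.6 m
Denominator = H - 1.3 = 24.2 - 1.3 = 22.9 m
Ratio = 8.6 / 22.9 = 0.37555
d = 51.5 * 0.37555^0.8 = 23.5 cm

23.5


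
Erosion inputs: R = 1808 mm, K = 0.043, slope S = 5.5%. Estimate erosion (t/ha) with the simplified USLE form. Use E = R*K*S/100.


Formula: E = R * K * S / 100  (simplified USLE)
R * K = 1808 * 0.043 = 77.744
E = 77.744 * 5.5 / 100 = 4.28 t/ha

4.28


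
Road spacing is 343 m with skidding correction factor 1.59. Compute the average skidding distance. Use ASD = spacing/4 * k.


Formula: ASD = (spacing / 4) * correction
Uncorrected distance = spacing / 4 = 343 / 4 = 85.75 m
ASD = 85.75 * 1.59 = 136 m

136


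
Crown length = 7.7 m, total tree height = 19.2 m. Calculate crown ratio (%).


Formula: Crown Ratio = (Crown Length / Total Height) * 100
CR = (7.7 m / 19.2 m) * 100
CR = 0.401 * 100 = 40.1%

40.1


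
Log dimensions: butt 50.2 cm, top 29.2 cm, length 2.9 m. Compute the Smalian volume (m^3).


Smalian: V = (A1 + A2)/2 * L,  A = pi*(D/200)^2
A1 = pi*(50.2/200)^2 = 0.197923 m^2
A2 = pi*(29.2/200)^2 = 0.066966 m^2
V = (0.197923+0.066966)/2*2.9 = 0.3841 m^3

0.3841


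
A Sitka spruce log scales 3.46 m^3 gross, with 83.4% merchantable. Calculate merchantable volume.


Formula: MV = V_total * (merchantable_pct / 100)
Merchantable fraction = 83.4% / 100 = 0.834
MV = 3.46 m^3 * 0.834 = 2.886 m^3

2.886


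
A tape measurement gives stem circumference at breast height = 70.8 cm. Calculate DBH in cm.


Formula: DBH = C / pi
DBH = 70.8 / pi
pi = 3.14159...
DBH = 22.5 cm

22.5


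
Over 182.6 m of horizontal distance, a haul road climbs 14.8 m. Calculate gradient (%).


Formula: Gradient = rise / run * 100
Gradient = 14.8 / 182.6 * 100 = 8.1%

8.1


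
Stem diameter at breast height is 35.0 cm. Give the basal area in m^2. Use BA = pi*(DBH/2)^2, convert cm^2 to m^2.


Formula: BA = pi * (DBH/2)^2 / 10000  (cm^2 to m^2)
Radius = DBH/2 = 35.0/2 = 17.5 cm
BA = pi * 17.5^2 / 10000
   = 962.1128 cm^2 / 10000
   = 0.0962 m^2

0.0962


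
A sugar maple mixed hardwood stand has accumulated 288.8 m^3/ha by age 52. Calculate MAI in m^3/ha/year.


Formula: MAI = Total Volume / Stand Age
MAI = 288.8 m^3/ha / 52 years
MAI = 5.55 m^3/ha/year

5.55


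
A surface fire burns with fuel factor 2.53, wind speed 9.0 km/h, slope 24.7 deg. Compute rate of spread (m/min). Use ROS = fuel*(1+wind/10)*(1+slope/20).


Formula: ROS = fuel * (1 + wind/10) * (1 + slope/20)
Wind factor = 1 + 9.0/10 = 1.9
Slope factor = 1 + 24.7/20 = 2.235
ROS = 2.53 * 1.9 * 2.235 = 10.74 m/min

10.74


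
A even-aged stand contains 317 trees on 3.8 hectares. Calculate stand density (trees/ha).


Formula: Stand Density = N_trees / Area_ha
Density = 317 trees / 3.8 ha
Density = 83 trees/ha

83


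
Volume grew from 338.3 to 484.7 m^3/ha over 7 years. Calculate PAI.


Formula: PAI = (V_T2 - V_T1) / (T2 - T1)
Volume increment = 484.7 - 338.3 = 146.4 m^3/ha
PAI = 146.4 / 7 = 20.91 m^3/ha/year

20.91


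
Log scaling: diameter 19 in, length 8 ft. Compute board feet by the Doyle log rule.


Doyle: BF = (D - 4)^2 * L / 16
Adjusted diameter = 19 - 4 = 15 in
(D-4)^2 = 15^2 = 225
BF = 225 * 8 / 16 = 113 BF

113


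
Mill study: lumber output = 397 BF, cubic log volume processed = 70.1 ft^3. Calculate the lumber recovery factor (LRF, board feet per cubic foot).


Formula: LRF = Lumber Output (BF) / Log Input (ft^3)
LRF = 397 BF / 70.1 ft^3
LRF = 5.66 BF/ft^3

5.66


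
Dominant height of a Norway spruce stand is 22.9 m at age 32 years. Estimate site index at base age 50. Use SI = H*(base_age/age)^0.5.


Formula: SI = H_dom * (base_age / age)^0.5
Age ratio = 50 / 32 = 1.5625
sqrt(age_ratio) = 1.25
SI = 22.9 * 1.25 = 28.6 m

28.6


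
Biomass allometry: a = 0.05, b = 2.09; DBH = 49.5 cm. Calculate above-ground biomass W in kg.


Formula: W = a * DBH^b  (allometric power law)
DBH^b = 49.5^2.09 = 3481.1671
W = 0.05 * 3481.1671 = 174.1 kg

174.1


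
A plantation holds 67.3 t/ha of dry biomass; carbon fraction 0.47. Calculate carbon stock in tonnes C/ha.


Formula: Carbon Stock = Biomass * Carbon Fraction
C = 67.3 t/ha * 0.47
C = 31.6 t C/ha

31.6


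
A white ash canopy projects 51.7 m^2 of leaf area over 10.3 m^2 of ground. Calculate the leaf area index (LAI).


Formula: LAI = total leaf area / ground area  (dimensionless)
LAI = 51.7 m^2 / 10.3 m^2
LAI = 5.02

5.02


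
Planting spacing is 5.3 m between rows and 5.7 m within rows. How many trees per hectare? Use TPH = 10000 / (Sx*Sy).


Formula: TPH = 10000 m^2/ha / (spacing_x * spacing_y)
Area per tree = 5.3 m * 5.7 m = 30.21 m^2
TPH = 10000 / 30.21 = 331 trees/ha

331


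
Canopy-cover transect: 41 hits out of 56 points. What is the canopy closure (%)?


Formula: Canopy closure = covered points / total points * 100
Closure = 41 / 56 * 100
Closure = 0.7321 * 100 = 73.2%

73.2


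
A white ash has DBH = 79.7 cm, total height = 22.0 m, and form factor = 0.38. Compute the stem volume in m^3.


Formula: V = pi * (DBH/200)^2 * H * ff
Radius = DBH/200 = 79.7/200 = 0.3985 m
Radius^2 = 0.3985^2 = 0.15880225 m^2
V = pi * 0.15880225 * 22.0 * 0.38
V = 4.171 m^3

4.171


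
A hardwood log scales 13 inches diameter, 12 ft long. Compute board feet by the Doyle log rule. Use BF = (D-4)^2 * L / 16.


Doyle: BF = (D - 4)^2 * L / 16
Adjusted diameter = 13 - 4 = 9 in
(D-4)^2 = 9^2 = 81
BF = 81 * 12 / 16 = 61 BF

61


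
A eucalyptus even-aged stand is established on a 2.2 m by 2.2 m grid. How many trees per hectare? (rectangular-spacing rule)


Formula: TPH = 10000 m^2/ha / (spacing_x * spacing_y)
Area per tree = 2.2 m * 2.2 m = 4.84 m^2
TPH = 10000 / 4.84 = 2066 trees/ha

2066


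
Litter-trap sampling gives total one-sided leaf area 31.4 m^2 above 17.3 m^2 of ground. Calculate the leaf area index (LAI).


Formula: LAI = total leaf area / ground area  (dimensionless)
LAI = 31.4 m^2 / 17.3 m^2
LAI = 1.82

1.82


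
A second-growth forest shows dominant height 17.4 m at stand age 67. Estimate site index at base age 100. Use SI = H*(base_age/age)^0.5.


Formula: SI = H_dom * (base_age / age)^0.5
Age ratio = 100 / 67 = 1.49254
sqrt(age_ratio) = 1.22169
SI = 17.4 * 1.22169 = 21.3 m

21.3


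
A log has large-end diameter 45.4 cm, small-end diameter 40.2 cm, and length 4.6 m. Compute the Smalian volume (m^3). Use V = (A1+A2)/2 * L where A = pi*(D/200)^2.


Smalian: V = (A1 + A2)/2 * L,  A = pi*(D/200)^2
A1 = pi*(45.4/200)^2 = 0.161883 m^2
A2 = pi*(40.2/200)^2 = 0.126923 m^2
V = (0.161883+0.126923)/2*4.6 = 0.6643 m^3

0.6643


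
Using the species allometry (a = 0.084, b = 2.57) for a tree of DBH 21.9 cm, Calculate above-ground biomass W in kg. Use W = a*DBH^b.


Formula: W = a * DBH^b  (allometric power law)
DBH^b = 21.9^2.57 = 2785.7451
W = 0.084 * 2785.7451 = 234.0 kg

234.0


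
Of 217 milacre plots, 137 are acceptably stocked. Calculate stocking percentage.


Formula: Stocking % = stocked plots / total plots * 100
Stocking = 137 / 217 * 100
Stocking = 0.6313 * 100 = 63.1%

63.1


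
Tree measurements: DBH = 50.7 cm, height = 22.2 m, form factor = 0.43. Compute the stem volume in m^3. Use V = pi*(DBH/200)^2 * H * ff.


Formula: V = pi * (DBH/200)^2 * H * ff
Radius = DBH/200 = 50.7/200 = 0.2535 m
Radius^2 = 0.2535^2 = 0.06426225 m^2
V = pi * 0.06426225 * 22.2 * 0.43
V = 1.927 m^3

1.927


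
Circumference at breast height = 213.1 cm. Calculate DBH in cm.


Formula: DBH = C / pi
DBH = 213.1 / pi
pi = 3.14159...
DBH = 67.8 cm

67.8


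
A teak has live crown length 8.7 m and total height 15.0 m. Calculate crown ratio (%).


Formula: Crown Ratio = (Crown Length / Total Height) * 100
CR = (8.7 m / 15.0 m) * 100
CR = 0.58 * 100 = 58.0%

58.0


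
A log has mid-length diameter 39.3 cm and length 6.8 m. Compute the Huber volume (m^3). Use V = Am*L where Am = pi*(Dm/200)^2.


Huber: V = Am * L,  Am = pi*(Dm/200)^2
Am = pi*(39.3/200)^2 = 0.121304 m^2
V = 0.121304*6.8 = 0.8249 m^3

0.8249


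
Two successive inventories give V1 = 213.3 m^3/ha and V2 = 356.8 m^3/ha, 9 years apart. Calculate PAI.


Formula: PAI = (V_T2 - V_T1) / (T2 - T1)
Volume increment = 356.8 - 213.3 = 143.5 m^3/ha
PAI = 143.5 / 9 = 15.94 m^3/ha/year

15.94


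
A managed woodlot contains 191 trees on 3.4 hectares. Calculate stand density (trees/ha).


Formula: Stand Density = N_trees / Area_ha
Density = 191 trees / 3.4 ha
Density = 56 trees/ha

56


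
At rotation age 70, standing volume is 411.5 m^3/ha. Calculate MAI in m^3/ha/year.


Formula: MAI = Total Volume / Stand Age
MAI = 411.5 m^3/ha / 70 years
MAI = 5.88 m^3/ha/year

5.88


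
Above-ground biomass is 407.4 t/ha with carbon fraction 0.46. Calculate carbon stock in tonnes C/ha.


Formula: Carbon Stock = Biomass * Carbon Fraction
C = 407.4 t/ha * 0.46
C = 187.4 t C/ha

187.4


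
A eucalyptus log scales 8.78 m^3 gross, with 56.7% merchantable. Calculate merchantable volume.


Formula: MV = V_total * (merchantable_pct / 100)
Merchantable fraction = 56.7% / 100 = 0.567
MV = 8.78 m^3 * 0.567 = 4.978 m^3

4.978


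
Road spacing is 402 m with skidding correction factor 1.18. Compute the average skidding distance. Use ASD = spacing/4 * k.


Formula: ASD = (spacing / 4) * correction
Uncorrected distance = spacing / 4 = 402 / 4 = 100.5 m
ASD = 100.5 * 1.18 = 119 m

119


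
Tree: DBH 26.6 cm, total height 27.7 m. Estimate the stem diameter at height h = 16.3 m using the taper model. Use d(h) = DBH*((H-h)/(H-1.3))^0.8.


Taper: d(h) = DBH * ((H - h) / (H - 1.3))^0.8
Numerator = H - h = 27.7 - 16.3 = 11.4 m
Denominator = H - 1.3 = 27.7 - 1.3 = 26.4 m
Ratio = 11.4 / 26.4 = 0.43182
d = 26.6 * 0.43182^0.8 = 13.6 cm

13.6


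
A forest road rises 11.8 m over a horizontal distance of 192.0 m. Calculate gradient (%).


Formula: Gradient = rise / run * 100
Gradient = 11.8 / 192.0 * 100 = 6.1%

6.1


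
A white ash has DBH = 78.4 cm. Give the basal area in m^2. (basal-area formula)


Formula: BA = pi * (DBH/2)^2 / 10000  (cm^2 to m^2)
Radius = DBH/2 = 78.4/2 = 39.2 cm
BA = pi * 39.2^2 / 10000
   = 4827.4969 cm^2 / 10000
   = 0.4827 m^2

0.4827


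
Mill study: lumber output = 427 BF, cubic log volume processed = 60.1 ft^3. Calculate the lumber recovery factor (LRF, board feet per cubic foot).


Formula: LRF = Lumber Output (BF) / Log Input (ft^3)
LRF = 427 BF / 60.1 ft^3
LRF = 7.1 BF/ft^3

7.1


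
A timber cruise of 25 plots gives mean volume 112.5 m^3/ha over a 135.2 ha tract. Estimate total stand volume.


Formula: Total Volume = Mean Volume per ha * Total Area
Total Volume = 112.5 m^3/ha * 135.2 ha
Total Volume = 15210 m^3

15210


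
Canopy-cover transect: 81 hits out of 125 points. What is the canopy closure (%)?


Formula: Canopy closure = covered points / total points * 100
Closure = 81 / 125 * 100
Closure = 0.648 * 100 = 64.8%

64.8


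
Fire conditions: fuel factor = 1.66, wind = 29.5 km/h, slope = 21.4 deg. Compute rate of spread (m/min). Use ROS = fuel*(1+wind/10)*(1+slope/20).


Formula: ROS = fuel * (1 + wind/10) * (1 + slope/20)
Wind factor = 1 + 29.5/10 = 3.95
Slope factor = 1 + 21.4/20 = 2.07
ROS = 1.66 * 3.95 * 2.07 = 13.57 m/min

13.57


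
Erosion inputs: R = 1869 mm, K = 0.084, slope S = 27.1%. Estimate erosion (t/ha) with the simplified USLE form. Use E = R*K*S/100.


Formula: E = R * K * S / 100  (simplified USLE)
R * K = 1869 * 0.084 = 156.996
E = 156.996 * 27.1 / 100 = 42.55 t/ha

42.55


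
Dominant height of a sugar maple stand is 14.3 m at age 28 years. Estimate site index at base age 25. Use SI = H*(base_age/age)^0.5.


Formula: SI = H_dom * (base_age / age)^0.5
Age ratio = 25 / 28 = 0.89286
sqrt(age_ratio) = 0.94491
SI = 14.3 * 0.94491 = 13.5 m

13.5


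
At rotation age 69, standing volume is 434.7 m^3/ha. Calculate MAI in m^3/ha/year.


Formula: MAI = Total Volume / Stand Age
MAI = 434.7 m^3/ha / 69 years
MAI = 6.3 m^3/ha/year

6.3


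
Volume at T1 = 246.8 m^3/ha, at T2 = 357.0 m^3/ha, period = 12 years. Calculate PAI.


Formula: PAI = (V_T2 - V_T1) / (T2 - T1)
Volume increment = 357.0 - 246.8 = 110.2 m^3/ha
PAI = 110.2 / 12 = 9.18 m^3/ha/year

9.18


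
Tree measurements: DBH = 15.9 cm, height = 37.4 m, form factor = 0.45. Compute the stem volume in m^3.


Formula: V = pi * (DBH/200)^2 * H * ff
Radius = DBH/200 = 15.9/200 = 0.0795 m
Radius^2 = 0.0795^2 = 0.00632025 m^2
V = pi * 0.00632025 * 37.4 * 0.45
V = 0.334 m^3

0.334


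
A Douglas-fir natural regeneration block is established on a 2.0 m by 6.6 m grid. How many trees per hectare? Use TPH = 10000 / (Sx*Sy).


Formula: TPH = 10000 m^2/ha / (spacing_x * spacing_y)
Area per tree = 2.0 m * 6.6 m = 13.2 m^2
TPH = 10000 / 13.2 = 758 trees/ha

758


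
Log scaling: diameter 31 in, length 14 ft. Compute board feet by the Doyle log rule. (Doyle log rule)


Doyle: BF = (D - 4)^2 * L / 16
Adjusted diameter = 31 - 4 = 27 in
(D-4)^2 = 27^2 = 729
BF = 729 * 14 / 16 = 638 BF

638


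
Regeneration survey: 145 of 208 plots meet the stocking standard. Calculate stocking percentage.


Formula: Stocking % = stocked plots / total plots * 100
Stocking = 145 / 208 * 100
Stocking = 0.6971 * 100 = 69.7%

69.7


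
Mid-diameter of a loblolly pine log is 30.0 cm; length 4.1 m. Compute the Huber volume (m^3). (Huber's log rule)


Huber: V = Am * L,  Am = pi*(Dm/200)^2
Am = pi*(30.0/200)^2 = 0.070686 m^2
V = 0.070686*4.1 = 0.2898 m^3

0.2898


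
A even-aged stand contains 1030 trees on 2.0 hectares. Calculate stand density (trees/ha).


Formula: Stand Density = N_trees / Area_ha
Density = 1030 trees / 2.0 ha
Density = 515 trees/ha

515


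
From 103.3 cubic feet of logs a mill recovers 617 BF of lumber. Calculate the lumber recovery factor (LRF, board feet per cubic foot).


Formula: LRF = Lumber Output (BF) / Log Input (ft^3)
LRF = 617 BF / 103.3 ft^3
LRF = 5.97 BF/ft^3

5.97


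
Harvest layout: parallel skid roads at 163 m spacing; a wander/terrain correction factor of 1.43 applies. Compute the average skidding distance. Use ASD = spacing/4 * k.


Formula: ASD = (spacing / 4) * correction
Uncorrected distance = spacing / 4 = 163 / 4 = 40.75 m
ASD = 40.75 * 1.43 = 58 m

58


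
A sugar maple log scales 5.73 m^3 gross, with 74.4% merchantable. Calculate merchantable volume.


Formula: MV = V_total * (merchantable_pct / 100)
Merchantable fraction = 74.4% / 100 = 0.744
MV = 5.73 m^3 * 0.744 = 4.263 m^3

4.263


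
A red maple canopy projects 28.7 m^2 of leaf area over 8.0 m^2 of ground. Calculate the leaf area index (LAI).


Formula: LAI = total leaf area / ground area  (dimensionless)
LAI = 28.7 m^2 / 8.0 m^2
LAI = 3.59

3.59


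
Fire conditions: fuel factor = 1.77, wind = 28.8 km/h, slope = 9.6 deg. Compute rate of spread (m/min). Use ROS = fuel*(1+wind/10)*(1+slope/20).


Formula: ROS = fuel * (1 + wind/10) * (1 + slope/20)
Wind factor = 1 + 28.8/10 = 3.88
Slope factor = 1 + 9.6/20 = 1.48
ROS = 1.77 * 3.88 * 1.48 = 10.16 m/min

10.16


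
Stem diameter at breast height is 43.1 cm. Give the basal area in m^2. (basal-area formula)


Formula: BA = pi * (DBH/2)^2 / 10000  (cm^2 to m^2)
Radius = DBH/2 = 43.1/2 = 21.55 cm
BA = pi * 21.55^2 / 10000
   = 1458.9635 cm^2 / 10000
   = 0.1459 m^2

0.1459


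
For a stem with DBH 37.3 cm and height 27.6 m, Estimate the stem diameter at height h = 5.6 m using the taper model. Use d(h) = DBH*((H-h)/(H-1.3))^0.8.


Taper: d(h) = DBH * ((H - h) / (H - 1.3))^0.8
Numerator = H - h = 27.6 - 5.6 = 22.0 m
Denominator = H - 1.3 = 27.6 - 1.3 = 26.3 m
Ratio = 22.0 / 26.3 = 0.8365
d = 37.3 * 0.8365^0.8 = 32.3 cm

32.3


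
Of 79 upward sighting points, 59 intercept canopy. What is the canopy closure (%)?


Formula: Canopy closure = covered points / total points * 100
Closure = 59 / 79 * 100
Closure = 0.7468 * 100 = 74.7%

74.7


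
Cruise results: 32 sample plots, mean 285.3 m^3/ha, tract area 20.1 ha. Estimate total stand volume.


Formula: Total Volume = Mean Volume per ha * Total Area
Total Volume = 285.3 m^3/ha * 20.1 ha
Total Volume = 5735 m^3

5735


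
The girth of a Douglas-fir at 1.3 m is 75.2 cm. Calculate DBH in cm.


Formula: DBH = C / pi
DBH = 75.2 / pi
pi = 3.14159...
DBH = 23.9 cm

23.9


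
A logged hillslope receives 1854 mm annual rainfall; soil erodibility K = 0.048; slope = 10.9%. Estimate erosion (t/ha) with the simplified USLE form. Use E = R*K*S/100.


Formula: E = R * K * S / 100  (simplified USLE)
R * K = 1854 * 0.048 = 88.992
E = 88.992 * 10.9 / 100 = 9.7 t/ha

9.7


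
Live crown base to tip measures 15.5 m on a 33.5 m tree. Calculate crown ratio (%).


Formula: Crown Ratio = (Crown Length / Total Height) * 100
CR = (15.5 m / 33.5 m) * 100
CR = 0.4627 * 100 = 46.3%

46.3


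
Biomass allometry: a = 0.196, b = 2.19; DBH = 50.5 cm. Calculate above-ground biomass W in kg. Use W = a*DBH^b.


Formula: W = a * DBH^b  (allometric power law)
DBH^b = 50.5^2.19 = 5372.8921
W = 0.196 * 5372.8921 = 1053.1 kg

1053.1


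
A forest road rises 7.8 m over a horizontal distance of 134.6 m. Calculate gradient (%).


Formula: Gradient = rise / run * 100
Gradient = 7.8 / 134.6 * 100 = 5.8%

5.8


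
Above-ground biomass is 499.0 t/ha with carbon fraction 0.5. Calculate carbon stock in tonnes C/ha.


Formula: Carbon Stock = Biomass * Carbon Fraction
C = 499.0 t/ha * 0.5
C = 249.5 t C/ha

249.5


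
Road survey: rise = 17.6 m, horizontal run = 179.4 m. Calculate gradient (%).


Formula: Gradient = rise / run * 100
Gradient = 17.6 / 179.4 * 100 = 9.8%

9.8


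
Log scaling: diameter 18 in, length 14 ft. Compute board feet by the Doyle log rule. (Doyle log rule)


Doyle: BF = (D - 4)^2 * L / 16
Adjusted diameter = 18 - 4 = 14 in
(D-4)^2 = 14^2 = 196
BF = 196 * 14 / 16 = 172 BF

172


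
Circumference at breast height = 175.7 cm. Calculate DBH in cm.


Formula: DBH = C / pi
DBH = 175.7 / pi
pi = 3.14159...
DBH = 55.9 cm

55.9


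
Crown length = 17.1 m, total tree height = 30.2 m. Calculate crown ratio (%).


Formula: Crown Ratio = (Crown Length / Total Height) * 100
CR = (17.1 m / 30.2 m) * 100
CR = 0.5662 * 100 = 56.6%

56.6


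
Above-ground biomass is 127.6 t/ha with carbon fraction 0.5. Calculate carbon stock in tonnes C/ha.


Formula: Carbon Stock = Biomass * Carbon Fraction
C = 127.6 t/ha * 0.5
C = 63.8 t C/ha

63.8


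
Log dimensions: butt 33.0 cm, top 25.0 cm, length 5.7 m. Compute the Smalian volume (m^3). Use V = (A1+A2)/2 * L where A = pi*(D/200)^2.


Smalian: V = (A1 + A2)/2 * L,  A = pi*(D/200)^2
A1 = pi*(33.0/200)^2 = 0.08553 m^2
A2 = pi*(25.0/200)^2 = 0.049087 m^2
V = (0.08553+0.049087)/2*5.7 = 0.3837 m^3

0.3837


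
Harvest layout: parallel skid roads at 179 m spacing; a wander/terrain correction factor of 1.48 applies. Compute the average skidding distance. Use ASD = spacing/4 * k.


Formula: ASD = (spacing / 4) * correction
Uncorrected distance = spacing / 4 = 179 / 4 = 44.75 m
ASD = 44.75 * 1.48 = 66 m

66


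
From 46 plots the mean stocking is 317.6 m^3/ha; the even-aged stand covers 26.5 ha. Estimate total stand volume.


Formula: Total Volume = Mean Volume per ha * Total Area
Total Volume = 317.6 m^3/ha * 26.5 ha
Total Volume = 8416 m^3

8416


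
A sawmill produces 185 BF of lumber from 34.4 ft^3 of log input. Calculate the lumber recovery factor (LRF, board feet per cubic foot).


Formula: LRF = Lumber Output (BF) / Log Input (ft^3)
LRF = 185 BF / 34.4 ft^3
LRF = 5.38 BF/ft^3

5.38


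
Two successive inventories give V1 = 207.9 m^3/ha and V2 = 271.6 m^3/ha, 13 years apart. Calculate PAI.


Formula: PAI = (V_T2 - V_T1) / (T2 - T1)
Volume increment = 271.6 - 207.9 = 63.7 m^3/ha
PAI = 63.7 / 13 = 4.9 m^3/ha/year

4.9


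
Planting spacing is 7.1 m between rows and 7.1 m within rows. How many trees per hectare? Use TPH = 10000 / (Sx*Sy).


Formula: TPH = 10000 m^2/ha / (spacing_x * spacing_y)
Area per tree = 7.1 m * 7.1 m = 50.41 m^2
TPH = 10000 / 50.41 = 198 trees/ha

198


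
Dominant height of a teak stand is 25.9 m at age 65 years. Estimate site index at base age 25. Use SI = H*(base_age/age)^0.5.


Formula: SI = H_dom * (base_age / age)^0.5
Age ratio = 25 / 65 = 0.38462
sqrt(age_ratio) = 0.62017
SI = 25.9 * 0.62017 = 16.1 m

16.1


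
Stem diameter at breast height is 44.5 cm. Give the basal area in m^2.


Formula: BA = pi * (DBH/2)^2 / 10000  (cm^2 to m^2)
Radius = DBH/2 = 44.5/2 = 22.25 cm
BA = pi * 22.25^2 / 10000
   = 1555.2847 cm^2 / 10000
   = 0.1555 m^2

0.1555


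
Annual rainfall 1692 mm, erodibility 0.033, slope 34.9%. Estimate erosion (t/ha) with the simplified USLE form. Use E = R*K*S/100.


Formula: E = R * K * S / 100  (simplified USLE)
R * K = 1692 * 0.033 = 55.836
E = 55.836 * 34.9 / 100 = 19.49 t/ha

19.49


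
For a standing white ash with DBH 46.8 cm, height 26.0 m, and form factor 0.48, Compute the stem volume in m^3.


Formula: V = pi * (DBH/200)^2 * H * ff
Radius = DBH/200 = 46.8/200 = 0.234 m
Radius^2 = 0.234^2 = 0.054756 m^2
V = pi * 0.054756 * 26.0 * 0.48
V = 2.147 m^3

2.147


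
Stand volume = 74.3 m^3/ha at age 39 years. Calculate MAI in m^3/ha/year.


Formula: MAI = Total Volume / Stand Age
MAI = 74.3 m^3/ha / 39 years
MAI = 1.91 m^3/ha/year

1.91


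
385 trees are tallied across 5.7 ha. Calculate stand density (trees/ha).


Formula: Stand Density = N_trees / Area_ha
Density = 385 trees / 5.7 ha
Density = 68 trees/ha

68


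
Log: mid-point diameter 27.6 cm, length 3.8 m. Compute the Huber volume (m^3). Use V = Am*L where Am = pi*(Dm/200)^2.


Huber: V = Am * L,  Am = pi*(Dm/200)^2
Am = pi*(27.6/200)^2 = 0.059828 m^2
V = 0.059828*3.8 = 0.2273 m^3

0.2273


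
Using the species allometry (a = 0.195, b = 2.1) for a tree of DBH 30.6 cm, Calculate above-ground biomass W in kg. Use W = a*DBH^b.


Formula: W = a * DBH^b  (allometric power law)
DBH^b = 30.6^2.1 = 1318.3023
W = 0.195 * 1318.3023 = 257.1 kg

257.1


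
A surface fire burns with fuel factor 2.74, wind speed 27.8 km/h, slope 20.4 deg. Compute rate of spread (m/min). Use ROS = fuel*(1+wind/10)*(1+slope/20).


Formula: ROS = fuel * (1 + wind/10) * (1 + slope/20)
Wind factor = 1 + 27.8/10 = 3.78
Slope factor = 1 + 20.4/20 = 2.02
ROS = 2.74 * 3.78 * 2.02 = 20.92 m/min

20.92


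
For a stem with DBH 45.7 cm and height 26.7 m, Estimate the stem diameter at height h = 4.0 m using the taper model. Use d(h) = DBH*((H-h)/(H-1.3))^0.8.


Taper: d(h) = DBH * ((H - h) / (H - 1.3))^0.8
Numerator = H - h = 26.7 - 4.0 = 22.7 m
Denominator = H - 1.3 = 26.7 - 1.3 = 25.4 m
Ratio = 22.7 / 25.4 = 0.8937
d = 45.7 * 0.8937^0.8 = 41.8 cm

41.8


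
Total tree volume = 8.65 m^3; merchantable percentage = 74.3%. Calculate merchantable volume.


Formula: MV = V_total * (merchantable_pct / 100)
Merchantable fraction = 74.3% / 100 = 0.743
MV = 8.65 m^3 * 0.743 = 6.427 m^3

6.427


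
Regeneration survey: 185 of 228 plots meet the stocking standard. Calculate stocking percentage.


Formula: Stocking % = stocked plots / total plots * 100
Stocking = 185 / 228 * 100
Stocking = 0.8114 * 100 = 81.1%

81.1


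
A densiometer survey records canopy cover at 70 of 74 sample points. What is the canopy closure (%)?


Formula: Canopy closure = covered points / total points * 100
Closure = 70 / 74 * 100
Closure = 0.9459 * 100 = 94.6%

94.6


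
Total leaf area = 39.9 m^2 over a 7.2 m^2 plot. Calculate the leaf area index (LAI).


Formula: LAI = total leaf area / ground area  (dimensionless)
LAI = 39.9 m^2 / 7.2 m^2
LAI = 5.54

5.54


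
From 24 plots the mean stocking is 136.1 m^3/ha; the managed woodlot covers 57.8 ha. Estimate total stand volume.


Formula: Total Volume = Mean Volume per ha * Total Area
Total Volume = 136.1 m^3/ha * 57.8 ha
Total Volume = 7867 m^3

7867


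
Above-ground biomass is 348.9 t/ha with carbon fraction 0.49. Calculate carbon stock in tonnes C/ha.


Formula: Carbon Stock = Biomass * Carbon Fraction
C = 348.9 t/ha * 0.49
C = 171.0 t C/ha

171.0


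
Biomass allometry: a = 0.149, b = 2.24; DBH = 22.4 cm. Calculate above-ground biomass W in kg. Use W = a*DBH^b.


Formula: W = a * DBH^b  (allometric power law)
DBH^b = 22.4^2.24 = 1058.1703
W = 0.149 * 1058.1703 = 157.7 kg

157.7


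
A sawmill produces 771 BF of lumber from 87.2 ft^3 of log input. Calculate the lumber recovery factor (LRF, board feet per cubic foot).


Formula: LRF = Lumber Output (BF) / Log Input (ft^3)
LRF = 771 BF / 87.2 ft^3
LRF = 8.84 BF/ft^3

8.84


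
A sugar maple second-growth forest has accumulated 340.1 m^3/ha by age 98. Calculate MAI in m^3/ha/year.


Formula: MAI = Total Volume / Stand Age
MAI = 340.1 m^3/ha / 98 years
MAI = 3.47 m^3/ha/year

3.47


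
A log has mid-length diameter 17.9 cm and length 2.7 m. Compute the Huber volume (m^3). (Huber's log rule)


Huber: V = Am * L,  Am = pi*(Dm/200)^2
Am = pi*(17.9/200)^2 = 0.025165 m^2
V = 0.025165*2.7 = 0.0679 m^3

0.0679


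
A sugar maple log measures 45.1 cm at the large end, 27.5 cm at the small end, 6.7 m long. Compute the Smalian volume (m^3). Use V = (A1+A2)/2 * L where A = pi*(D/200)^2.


Smalian: V = (A1 + A2)/2 * L,  A = pi*(D/200)^2
A1 = pi*(45.1/200)^2 = 0.159751 m^2
A2 = pi*(27.5/200)^2 = 0.059396 m^2
V = (0.159751+0.059396)/2*6.7 = 0.7341 m^3

0.7341


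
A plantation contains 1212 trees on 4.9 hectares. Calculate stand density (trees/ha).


Formula: Stand Density = N_trees / Area_ha
Density = 1212 trees / 4.9 ha
Density = 247 trees/ha

247


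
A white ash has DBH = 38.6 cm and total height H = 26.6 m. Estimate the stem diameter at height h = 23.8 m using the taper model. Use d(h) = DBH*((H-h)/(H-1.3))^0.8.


Taper: d(h) = DBH * ((H - h) / (H - 1.3))^0.8
Numerator = H - h = 26.6 - 23.8 = 2.8 m
Denominator = H - 1.3 = 26.6 - 1.3 = 25.3 m
Ratio = 2.8 / 25.3 = 0.11067
d = 38.6 * 0.11067^0.8 = 6.6 cm

6.6


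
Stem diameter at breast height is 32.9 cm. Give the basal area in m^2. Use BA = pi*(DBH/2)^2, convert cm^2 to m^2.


Formula: BA = pi * (DBH/2)^2 / 10000  (cm^2 to m^2)
Radius = DBH/2 = 32.9/2 = 16.45 cm
BA = pi * 16.45^2 / 10000
   = 850.1228 cm^2 / 10000
   = 0.085 m^2

0.085


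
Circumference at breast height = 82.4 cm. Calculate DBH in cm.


Formula: DBH = C / pi
DBH = 82.4 / pi
pi = 3.14159...
DBH = 26.2 cm

26.2


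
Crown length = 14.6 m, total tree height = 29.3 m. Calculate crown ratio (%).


Formula: Crown Ratio = (Crown Length / Total Height) * 100
CR = (14.6 m / 29.3 m) * 100
CR = 0.4983 * 100 = 49.8%

49.8


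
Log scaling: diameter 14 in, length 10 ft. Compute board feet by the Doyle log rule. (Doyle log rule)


Doyle: BF = (D - 4)^2 * L / 16
Adjusted diameter = 14 - 4 = 10 in
(D-4)^2 = 10^2 = 100
BF = 100 * 10 / 16 = 63 BF

63


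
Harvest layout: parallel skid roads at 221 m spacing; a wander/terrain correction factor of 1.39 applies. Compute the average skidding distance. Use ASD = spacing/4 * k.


Formula: ASD = (spacing / 4) * correction
Uncorrected distance = spacing / 4 = 221 / 4 = 55.25 m
ASD = 55.25 * 1.39 = 77 m

77


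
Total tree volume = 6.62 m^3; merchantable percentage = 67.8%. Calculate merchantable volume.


Formula: MV = V_total * (merchantable_pct / 100)
Merchantable fraction = 67.8% / 100 = 0.678
MV = 6.62 m^3 * 0.678 = 4.488 m^3

4.488


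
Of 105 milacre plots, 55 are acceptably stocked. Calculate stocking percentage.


Formula: Stocking % = stocked plots / total plots * 100
Stocking = 55 / 105 * 100
Stocking = 0.5238 * 100 = 52.4%

52.4


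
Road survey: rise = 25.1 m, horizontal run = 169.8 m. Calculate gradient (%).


Formula: Gradient = rise / run * 100
Gradient = 25.1 / 169.8 * 100 = 14.8%

14.8


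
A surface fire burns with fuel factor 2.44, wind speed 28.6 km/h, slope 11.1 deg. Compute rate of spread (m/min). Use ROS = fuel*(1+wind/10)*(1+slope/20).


Formula: ROS = fuel * (1 + wind/10) * (1 + slope/20)
Wind factor = 1 + 28.6/10 = 3.86
Slope factor = 1 + 11.1/20 = 1.555
ROS = 2.44 * 3.86 * 1.555 = 14.65 m/min

14.65


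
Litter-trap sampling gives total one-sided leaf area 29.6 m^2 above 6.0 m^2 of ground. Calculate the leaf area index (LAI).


Formula: LAI = total leaf area / ground area  (dimensionless)
LAI = 29.6 m^2 / 6.0 m^2
LAI = 4.93

4.93


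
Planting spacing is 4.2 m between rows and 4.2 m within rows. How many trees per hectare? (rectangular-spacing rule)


Formula: TPH = 10000 m^2/ha / (spacing_x * spacing_y)
Area per tree = 4.2 m * 4.2 m = 17.64 m^2
TPH = 10000 / 17.64 = 567 trees/ha

567


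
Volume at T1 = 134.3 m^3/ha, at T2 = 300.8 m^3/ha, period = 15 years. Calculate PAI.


Formula: PAI = (V_T2 - V_T1) / (T2 - T1)
Volume increment = 300.8 - 134.3 = 166.5 m^3/ha
PAI = 166.5 / 15 = 11.1 m^3/ha/year

11.1


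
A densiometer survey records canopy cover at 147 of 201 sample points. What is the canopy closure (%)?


Formula: Canopy closure = covered points / total points * 100
Closure = 147 / 201 * 100
Closure = 0.7313 * 100 = 73.1%

73.1


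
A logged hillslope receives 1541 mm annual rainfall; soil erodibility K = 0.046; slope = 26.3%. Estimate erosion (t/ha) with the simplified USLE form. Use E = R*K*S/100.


Formula: E = R * K * S / 100  (simplified USLE)
R * K = 1541 * 0.046 = 70.886
E = 70.886 * 26.3 / 100 = 18.64 t/ha

18.64


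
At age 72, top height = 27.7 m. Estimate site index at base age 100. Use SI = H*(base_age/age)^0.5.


Formula: SI = H_dom * (base_age / age)^0.5
Age ratio = 100 / 72 = 1.38889
sqrt(age_ratio) = 1.17851
SI = 27.7 * 1.17851 = 32.6 m

32.6


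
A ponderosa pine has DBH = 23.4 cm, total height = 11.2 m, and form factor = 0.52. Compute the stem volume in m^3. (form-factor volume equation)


Formula: V = pi * (DBH/200)^2 * H * ff
Radius = DBH/200 = 23.4/200 = 0.117 m
Radius^2 = 0.117^2 = 0.013689 m^2
V = pi * 0.013689 * 11.2 * 0.52
V = 0.25 m^3

0.25


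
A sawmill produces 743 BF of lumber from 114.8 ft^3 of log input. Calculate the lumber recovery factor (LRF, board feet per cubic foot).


Formula: LRF = Lumber Output (BF) / Log Input (ft^3)
LRF = 743 BF / 114.8 ft^3
LRF = 6.47 BF/ft^3

6.47


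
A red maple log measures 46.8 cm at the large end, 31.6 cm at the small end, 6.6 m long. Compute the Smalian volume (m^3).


Smalian: V = (A1 + A2)/2 * L,  A = pi*(D/200)^2
A1 = pi*(46.8/200)^2 = 0.172021 m^2
A2 = pi*(31.6/200)^2 = 0.078427 m^2
V = (0.172021+0.078427)/2*6.6 = 0.8265 m^3

0.8265


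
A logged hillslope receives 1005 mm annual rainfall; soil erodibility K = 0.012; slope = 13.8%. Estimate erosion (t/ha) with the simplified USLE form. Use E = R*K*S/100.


Formula: E = R * K * S / 100  (simplified USLE)
R * K = 1005 * 0.012 = 12.06
E = 12.06 * 13.8 / 100 = 1.66 t/ha

1.66


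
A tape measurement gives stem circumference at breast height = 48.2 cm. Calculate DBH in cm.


Formula: DBH = C / pi
DBH = 48.2 / pi
pi = 3.14159...
DBH = 15.3 cm

15.3
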